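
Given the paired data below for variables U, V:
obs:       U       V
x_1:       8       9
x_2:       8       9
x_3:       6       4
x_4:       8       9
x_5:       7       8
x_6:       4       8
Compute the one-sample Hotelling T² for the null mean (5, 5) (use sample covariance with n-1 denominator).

Step 1 — sample mean vector:
  mean(U) = (8 + 8 + 6 + 8 + 7 + 4) / 6 = 41/6 = 6.8333
  mean(V) = (9 + 9 + 4 + 9 + 8 + 8) / 6 = 47/6 = 7.8333
  x̄ = (6.8333, 7.8333),  deviation x̄ - mu_0 = (6.8333, 7.8333) - (5, 5) = (1.8333, 2.8333).

Step 2 — sample covariance matrix, S[i,j] = (1/(n-1)) · Σ_k (x_{k,i} - mean_i) · (x_{k,j} - mean_j), divisor n-1 = 5:
  S[U,U] = ((1.1667)·(1.1667) + (1.1667)·(1.1667) + (-0.8333)·(-0.8333) + (1.1667)·(1.1667) + (0.1667)·(0.1667) + (-2.8333)·(-2.8333)) / 5 = 12.8333/5 = 2.5667
  S[U,V] = ((1.1667)·(1.1667) + (1.1667)·(1.1667) + (-0.8333)·(-3.8333) + (1.1667)·(1.1667) + (0.1667)·(0.1667) + (-2.8333)·(0.1667)) / 5 = 6.8333/5 = 1.3667
  S[V,V] = ((1.1667)·(1.1667) + (1.1667)·(1.1667) + (-3.8333)·(-3.8333) + (1.1667)·(1.1667) + (0.1667)·(0.1667) + (0.1667)·(0.1667)) / 5 = 18.8333/5 = 3.7667
  S = [[2.5667, 1.3667],
 [1.3667, 3.7667]].

Step 3 — invert S. det(S) = 2.5667·3.7667 - (1.3667)² = 7.8.
  S^{-1} = (1/det) · [[d, -b], [-b, a]] = [[0.4829, -0.1752],
 [-0.1752, 0.3291]].

Step 4 — quadratic form (x̄ - mu_0)^T · S^{-1} · (x̄ - mu_0):
  S^{-1} · (x̄ - mu_0) = (0.3889, 0.6111),
  (x̄ - mu_0)^T · [...] = (1.8333)·(0.3889) + (2.8333)·(0.6111) = 2.4444.

Step 5 — scale by n: T² = 6 · 2.4444 = 14.6667.

T² ≈ 14.6667


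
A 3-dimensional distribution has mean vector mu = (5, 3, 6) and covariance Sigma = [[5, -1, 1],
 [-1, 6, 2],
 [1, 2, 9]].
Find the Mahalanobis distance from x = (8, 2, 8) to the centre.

Step 1 — centre the observation: (x - mu) = (3, -1, 2).

Step 2 — invert Sigma (cofactor / det for 3×3, or solve directly):
  Sigma^{-1} = [[0.2165, 0.0476, -0.0346],
 [0.0476, 0.1905, -0.0476],
 [-0.0346, -0.0476, 0.1255]].

Step 3 — form the quadratic (x - mu)^T · Sigma^{-1} · (x - mu):
  Sigma^{-1} · (x - mu) = (0.5325, -0.1429, 0.1948).
  (x - mu)^T · [Sigma^{-1} · (x - mu)] = (3)·(0.5325) + (-1)·(-0.1429) + (2)·(0.1948) = 2.1299.

Step 4 — take square root: d = √(2.1299) ≈ 1.4594.

d(x, mu) = √(2.1299) ≈ 1.4594


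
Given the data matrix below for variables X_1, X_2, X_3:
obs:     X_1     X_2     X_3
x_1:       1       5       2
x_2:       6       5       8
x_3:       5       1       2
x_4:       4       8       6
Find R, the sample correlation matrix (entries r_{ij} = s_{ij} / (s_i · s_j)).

Step 1 — column means:
  mean(X_1) = (1 + 6 + 5 + 4) / 4 = 16/4 = 4
  mean(X_2) = (5 + 5 + 1 + 8) / 4 = 19/4 = 4.75
  mean(X_3) = (2 + 8 + 2 + 6) / 4 = 18/4 = 4.5

Step 2 — sample variances and covariances s[i,j] = (1/(n-1)) · Σ_k (x_{k,i} - mean_i) · (x_{k,j} - mean_j), with n-1 = 3:
  s[X_1,X_1] = ((-3)·(-3) + (2)·(2) + (1)·(1) + (0)·(0)) / 3 = 14/3 = 4.6667
  s[X_1,X_2] = ((-3)·(0.25) + (2)·(0.25) + (1)·(-3.75) + (0)·(3.25)) / 3 = -4/3 = -1.3333
  s[X_1,X_3] = ((-3)·(-2.5) + (2)·(3.5) + (1)·(-2.5) + (0)·(1.5)) / 3 = 12/3 = 4
  s[X_2,X_2] = ((0.25)·(0.25) + (0.25)·(0.25) + (-3.75)·(-3.75) + (3.25)·(3.25)) / 3 = 24.75/3 = 8.25
  s[X_2,X_3] = ((0.25)·(-2.5) + (0.25)·(3.5) + (-3.75)·(-2.5) + (3.25)·(1.5)) / 3 = 14.5/3 = 4.8333
  s[X_3,X_3] = ((-2.5)·(-2.5) + (3.5)·(3.5) + (-2.5)·(-2.5) + (1.5)·(1.5)) / 3 = 27/3 = 9
  Sample standard deviations s_i = √(s[i,i]):
  s(X_1) = √(4.6667) = 2.1602
  s(X_2) = √(8.25) = 2.8723
  s(X_3) = √(9) = 3

Step 3 — r_{ij} = s_{ij} / (s_i · s_j):
  r[X_1,X_1] = 1 (diagonal).
  r[X_1,X_2] = -1.3333 / (2.1602 · 2.8723) = -1.3333 / 6.2048 = -0.2149
  r[X_1,X_3] = 4 / (2.1602 · 3) = 4 / 6.4807 = 0.6172
  r[X_2,X_2] = 1 (diagonal).
  r[X_2,X_3] = 4.8333 / (2.8723 · 3) = 4.8333 / 8.6168 = 0.5609
  r[X_3,X_3] = 1 (diagonal).

R is symmetric with unit diagonal. Assembling:

R = [[1, -0.2149, 0.6172],
 [-0.2149, 1, 0.5609],
 [0.6172, 0.5609, 1]]


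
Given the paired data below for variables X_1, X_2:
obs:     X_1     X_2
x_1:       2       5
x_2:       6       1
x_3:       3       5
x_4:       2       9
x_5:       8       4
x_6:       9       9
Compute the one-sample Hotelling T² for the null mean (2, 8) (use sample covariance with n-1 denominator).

Step 1 — sample mean vector:
  mean(X_1) = (2 + 6 + 3 + 2 + 8 + 9) / 6 = 30/6 = 5
  mean(X_2) = (5 + 1 + 5 + 9 + 4 + 9) / 6 = 33/6 = 5.5
  x̄ = (5, 5.5),  deviation x̄ - mu_0 = (5, 5.5) - (2, 8) = (3, -2.5).

Step 2 — sample covariance matrix, S[i,j] = (1/(n-1)) · Σ_k (x_{k,i} - mean_i) · (x_{k,j} - mean_j), divisor n-1 = 5:
  S[X_1,X_1] = ((-3)·(-3) + (1)·(1) + (-2)·(-2) + (-3)·(-3) + (3)·(3) + (4)·(4)) / 5 = 48/5 = 9.6
  S[X_1,X_2] = ((-3)·(-0.5) + (1)·(-4.5) + (-2)·(-0.5) + (-3)·(3.5) + (3)·(-1.5) + (4)·(3.5)) / 5 = -3/5 = -0.6
  S[X_2,X_2] = ((-0.5)·(-0.5) + (-4.5)·(-4.5) + (-0.5)·(-0.5) + (3.5)·(3.5) + (-1.5)·(-1.5) + (3.5)·(3.5)) / 5 = 47.5/5 = 9.5
  S = [[9.6, -0.6],
 [-0.6, 9.5]].

Step 3 — invert S. det(S) = 9.6·9.5 - (-0.6)² = 90.84.
  S^{-1} = (1/det) · [[d, -b], [-b, a]] = [[0.1046, 0.0066],
 [0.0066, 0.1057]].

Step 4 — quadratic form (x̄ - mu_0)^T · S^{-1} · (x̄ - mu_0):
  S^{-1} · (x̄ - mu_0) = (0.2972, -0.2444),
  (x̄ - mu_0)^T · [...] = (3)·(0.2972) + (-2.5)·(-0.2444) = 1.5026.

Step 5 — scale by n: T² = 6 · 1.5026 = 9.0159.

T² ≈ 9.0159


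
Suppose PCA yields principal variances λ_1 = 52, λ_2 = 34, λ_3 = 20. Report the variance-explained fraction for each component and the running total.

Step 1 — total variance = trace(Sigma) = Σ λ_i = 52 + 34 + 20 = 106.

Step 2 — fraction explained by component i = λ_i / Σ λ:
  PC1: 52/106 = 0.4906
  PC2: 34/106 = 0.3208
  PC3: 20/106 = 0.1887

Step 3 — cumulative fraction after k components = (λ_1 + ... + λ_k) / Σ λ:
  k = 1: 52/106 = 0.4906
  k = 2: (52 + 34)/106 = 86/106 = 0.8113
  k = 3: (52 + 34 + 20)/106 = 106/106 = 1

Summary (fraction, with percent):

explained: PC1 0.4906 (49.06%), PC2 0.3208 (32.08%), PC3 0.1887 (18.87%);  cumulative: 0.4906, 0.8113, 1


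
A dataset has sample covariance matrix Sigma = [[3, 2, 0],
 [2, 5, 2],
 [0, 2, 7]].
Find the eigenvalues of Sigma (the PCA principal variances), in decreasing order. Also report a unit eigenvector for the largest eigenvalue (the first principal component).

Step 1 — characteristic polynomial p(λ) = det(λI - Sigma) = λ³ - tr·λ² + c_1·λ - det, where tr = trace, c_1 = sum of the principal 2×2 minors, det = det(Sigma):
  tr = 3 + 5 + 7 = 15,
  c_1 = (3·5 - (2)²) + (3·7 - (0)²) + (5·7 - (2)²) = 11 + 21 + 31 = 63,
  det = 3·(5·7 - (2)²) - (2)·((2)·7 - (2)·(0)) + (0)·((2)·(2) - 5·(0)) = 3·(31) - (2)·(14) + (0)·(4) = 65.
  So p(λ) = λ³ - 15λ² + 63λ - 65.
Step 2 — look for an integer root (rational root theorem: any rational root is an integer divisor of 65). Testing λ = 5:
  p(5) = 125 - 375 + 315 - 65 = 0  ✓
  Dividing out (λ - 5): p(λ) = (λ - 5)(λ² - 10λ + 13).
Step 3 — remaining eigenvalues from the quadratic λ² - 10λ + 13 = 0:
  Δ = 10² - 4·13 = 100 - 52 = 48,  λ = (10 ± √48)/2 = (10 ± 6.9282)/2 ≈ 8.4641 or 1.5359.
  Sorted: λ_1 = 8.4641,  λ_2 = 5,  λ_3 = 1.5359  (check: sum = 15 = tr ✓).

Step 4 — unit eigenvector for λ_1 ≈ 8.4641: v spans the null space of (Sigma - λ_1 I), whose rows are
  r_1 = (-5.4641, 2, 0),  r_2 = (2, -3.4641, 2),  r_3 = (0, 2, -1.4641).
  v is orthogonal to every row, so take v ∝ r_1 × r_2 = ((2)·(2) - (0)·(-3.4641), (0)·(2) - (-5.4641)·(2), (-5.4641)·(-3.4641) - (2)·(2)) ≈ (4, 10.9282, 14.9282).
  Let u = (4, 10.9282, 14.9282).
  ||u|| = √((4)² + (10.9282)² + (14.9282)²) = √(358.2769) ≈ 18.9282,  v_1 = u/||u|| ≈ (0.2113, 0.5774, 0.7887) (||v_1|| = 1).

λ_1 = 8.4641,  λ_2 = 5,  λ_3 = 1.5359;  v_1 ≈ (0.2113, 0.5774, 0.7887)


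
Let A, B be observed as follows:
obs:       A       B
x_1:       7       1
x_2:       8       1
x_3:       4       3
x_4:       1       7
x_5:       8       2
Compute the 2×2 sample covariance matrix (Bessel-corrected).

Step 1 — column means:
  mean(A) = (7 + 8 + 4 + 1 + 8) / 5 = 28/5 = 5.6
  mean(B) = (1 + 1 + 3 + 7 + 2) / 5 = 14/5 = 2.8

Step 2 — sample covariance S[i,j] = (1/(n-1)) · Σ_k (x_{k,i} - mean_i) · (x_{k,j} - mean_j), with n-1 = 4.
  S[A,A] = ((1.4)·(1.4) + (2.4)·(2.4) + (-1.6)·(-1.6) + (-4.6)·(-4.6) + (2.4)·(2.4)) / 4 = 37.2/4 = 9.3
  S[A,B] = ((1.4)·(-1.8) + (2.4)·(-1.8) + (-1.6)·(0.2) + (-4.6)·(4.2) + (2.4)·(-0.8)) / 4 = -28.4/4 = -7.1
  S[B,B] = ((-1.8)·(-1.8) + (-1.8)·(-1.8) + (0.2)·(0.2) + (4.2)·(4.2) + (-0.8)·(-0.8)) / 4 = 24.8/4 = 6.2

S is symmetric (S[j,i] = S[i,j]). Assembling:

S = [[9.3, -7.1],
 [-7.1, 6.2]]


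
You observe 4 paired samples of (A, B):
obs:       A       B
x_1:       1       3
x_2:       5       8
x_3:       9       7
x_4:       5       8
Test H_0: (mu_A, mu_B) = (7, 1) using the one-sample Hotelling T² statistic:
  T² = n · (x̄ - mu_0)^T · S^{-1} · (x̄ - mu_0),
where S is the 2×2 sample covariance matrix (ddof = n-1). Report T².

Step 1 — sample mean vector:
  mean(A) = (1 + 5 + 9 + 5) / 4 = 20/4 = 5
  mean(B) = (3 + 8 + 7 + 8) / 4 = 26/4 = 6.5
  x̄ = (5, 6.5),  deviation x̄ - mu_0 = (5, 6.5) - (7, 1) = (-2, 5.5).

Step 2 — sample covariance matrix, S[i,j] = (1/(n-1)) · Σ_k (x_{k,i} - mean_i) · (x_{k,j} - mean_j), divisor n-1 = 3:
  S[A,A] = ((-4)·(-4) + (0)·(0) + (4)·(4) + (0)·(0)) / 3 = 32/3 = 10.6667
  S[A,B] = ((-4)·(-3.5) + (0)·(1.5) + (4)·(0.5) + (0)·(1.5)) / 3 = 16/3 = 5.3333
  S[B,B] = ((-3.5)·(-3.5) + (1.5)·(1.5) + (0.5)·(0.5) + (1.5)·(1.5)) / 3 = 17/3 = 5.6667
  S = [[10.6667, 5.3333],
 [5.3333, 5.6667]].

Step 3 — invert S. det(S) = 10.6667·5.6667 - (5.3333)² = 32.
  S^{-1} = (1/det) · [[d, -b], [-b, a]] = [[0.1771, -0.1667],
 [-0.1667, 0.3333]].

Step 4 — quadratic form (x̄ - mu_0)^T · S^{-1} · (x̄ - mu_0):
  S^{-1} · (x̄ - mu_0) = (-1.2708, 2.1667),
  (x̄ - mu_0)^T · [...] = (-2)·(-1.2708) + (5.5)·(2.1667) = 14.4583.

Step 5 — scale by n: T² = 4 · 14.4583 = 57.8333.

T² ≈ 57.8333


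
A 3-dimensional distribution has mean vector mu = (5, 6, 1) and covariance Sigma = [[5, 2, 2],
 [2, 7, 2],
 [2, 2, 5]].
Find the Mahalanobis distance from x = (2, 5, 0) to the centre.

Step 1 — centre the observation: (x - mu) = (-3, -1, -1).

Step 2 — invert Sigma (cofactor / det for 3×3, or solve directly):
  Sigma^{-1} = [[0.252, -0.0488, -0.0813],
 [-0.0488, 0.1707, -0.0488],
 [-0.0813, -0.0488, 0.252]].

Step 3 — form the quadratic (x - mu)^T · Sigma^{-1} · (x - mu):
  Sigma^{-1} · (x - mu) = (-0.626, 0.0244, 0.0407).
  (x - mu)^T · [Sigma^{-1} · (x - mu)] = (-3)·(-0.626) + (-1)·(0.0244) + (-1)·(0.0407) = 1.813.

Step 4 — take square root: d = √(1.813) ≈ 1.3465.

d(x, mu) = √(1.813) ≈ 1.3465


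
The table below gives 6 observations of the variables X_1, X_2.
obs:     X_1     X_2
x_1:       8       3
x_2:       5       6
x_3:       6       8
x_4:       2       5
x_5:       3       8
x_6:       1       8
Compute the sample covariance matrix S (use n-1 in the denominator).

Step 1 — column means:
  mean(X_1) = (8 + 5 + 6 + 2 + 3 + 1) / 6 = 25/6 = 4.1667
  mean(X_2) = (3 + 6 + 8 + 5 + 8 + 8) / 6 = 38/6 = 6.3333

Step 2 — sample covariance S[i,j] = (1/(n-1)) · Σ_k (x_{k,i} - mean_i) · (x_{k,j} - mean_j), with n-1 = 5.
  S[X_1,X_1] = ((3.8333)·(3.8333) + (0.8333)·(0.8333) + (1.8333)·(1.8333) + (-2.1667)·(-2.1667) + (-1.1667)·(-1.1667) + (-3.1667)·(-3.1667)) / 5 = 34.8333/5 = 6.9667
  S[X_1,X_2] = ((3.8333)·(-3.3333) + (0.8333)·(-0.3333) + (1.8333)·(1.6667) + (-2.1667)·(-1.3333) + (-1.1667)·(1.6667) + (-3.1667)·(1.6667)) / 5 = -14.3333/5 = -2.8667
  S[X_2,X_2] = ((-3.3333)·(-3.3333) + (-0.3333)·(-0.3333) + (1.6667)·(1.6667) + (-1.3333)·(-1.3333) + (1.6667)·(1.6667) + (1.6667)·(1.6667)) / 5 = 21.3333/5 = 4.2667

S is symmetric (S[j,i] = S[i,j]). Assembling:

S = [[6.9667, -2.8667],
 [-2.8667, 4.2667]]


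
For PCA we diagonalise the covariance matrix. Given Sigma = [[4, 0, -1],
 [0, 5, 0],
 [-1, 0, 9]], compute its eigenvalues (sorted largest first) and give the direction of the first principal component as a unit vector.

Step 1 — characteristic polynomial p(λ) = det(λI - Sigma) = λ³ - tr·λ² + c_1·λ - det, where tr = trace, c_1 = sum of the principal 2×2 minors, det = det(Sigma):
  tr = 4 + 5 + 9 = 18,
  c_1 = (4·5 - (0)²) + (4·9 - (-1)²) + (5·9 - (0)²) = 20 + 35 + 45 = 100,
  det = 4·(5·9 - (0)²) - (0)·((0)·9 - (0)·(-1)) + (-1)·((0)·(0) - 5·(-1)) = 4·(45) - (0)·(0) + (-1)·(5) = 175.
  So p(λ) = λ³ - 18λ² + 100λ - 175.
Step 2 — look for an integer root (rational root theorem: any rational root is an integer divisor of 175). Testing λ = 5:
  p(5) = 125 - 450 + 500 - 175 = 0  ✓
  Dividing out (λ - 5): p(λ) = (λ - 5)(λ² - 13λ + 35).
Step 3 — remaining eigenvalues from the quadratic λ² - 13λ + 35 = 0:
  Δ = 13² - 4·35 = 169 - 140 = 29,  λ = (13 ± √29)/2 = (13 ± 5.3852)/2 ≈ 9.1926 or 3.8074.
  Sorted: λ_1 = 9.1926,  λ_2 = 5,  λ_3 = 3.8074  (check: sum = 18 = tr ✓).

Step 4 — unit eigenvector for λ_1 ≈ 9.1926: v spans the null space of (Sigma - λ_1 I), whose rows are
  r_1 = (-5.1926, 0, -1),  r_2 = (0, -4.1926, 0),  r_3 = (-1, 0, -0.1926).
  v is orthogonal to every row, so take v ∝ r_1 × r_2 = ((0)·(0) - (-1)·(-4.1926), (-1)·(0) - (-5.1926)·(0), (-5.1926)·(-4.1926) - (0)·(0)) ≈ (-4.1926, 0, 21.7703).
  Rescale (multiply by -1 so the first nonzero entry is positive): u = (4.1926, 0, -21.7703).
  ||u|| = √((4.1926)² + (0)² + (-21.7703)²) = √(491.525) ≈ 22.1704,  v_1 = u/||u|| ≈ (0.1891, 0, -0.982) (||v_1|| = 1).

λ_1 = 9.1926,  λ_2 = 5,  λ_3 = 3.8074;  v_1 ≈ (0.1891, 0, -0.982)


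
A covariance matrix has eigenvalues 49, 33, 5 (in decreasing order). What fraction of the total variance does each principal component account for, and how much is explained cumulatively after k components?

Step 1 — total variance = trace(Sigma) = Σ λ_i = 49 + 33 + 5 = 87.

Step 2 — fraction explained by component i = λ_i / Σ λ:
  PC1: 49/87 = 0.5632
  PC2: 33/87 = 0.3793
  PC3: 5/87 = 0.0575

Step 3 — cumulative fraction after k components = (λ_1 + ... + λ_k) / Σ λ:
  k = 1: 49/87 = 0.5632
  k = 2: (49 + 33)/87 = 82/87 = 0.9425
  k = 3: (49 + 33 + 5)/87 = 87/87 = 1

Summary (fraction, with percent):

explained: PC1 0.5632 (56.32%), PC2 0.3793 (37.93%), PC3 0.0575 (5.75%);  cumulative: 0.5632, 0.9425, 1


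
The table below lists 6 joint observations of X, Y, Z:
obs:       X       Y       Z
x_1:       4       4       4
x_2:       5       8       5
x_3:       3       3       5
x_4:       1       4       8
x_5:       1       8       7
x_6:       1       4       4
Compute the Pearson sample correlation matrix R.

Step 1 — column means:
  mean(X) = (4 + 5 + 3 + 1 + 1 + 1) / 6 = 15/6 = 2.5
  mean(Y) = (4 + 8 + 3 + 4 + 8 + 4) / 6 = 31/6 = 5.1667
  mean(Z) = (4 + 5 + 5 + 8 + 7 + 4) / 6 = 33/6 = 5.5

Step 2 — sample variances and covariances s[i,j] = (1/(n-1)) · Σ_k (x_{k,i} - mean_i) · (x_{k,j} - mean_j), with n-1 = 5:
  s[X,X] = ((1.5)·(1.5) + (2.5)·(2.5) + (0.5)·(0.5) + (-1.5)·(-1.5) + (-1.5)·(-1.5) + (-1.5)·(-1.5)) / 5 = 15.5/5 = 3.1
  s[X,Y] = ((1.5)·(-1.1667) + (2.5)·(2.8333) + (0.5)·(-2.1667) + (-1.5)·(-1.1667) + (-1.5)·(2.8333) + (-1.5)·(-1.1667)) / 5 = 3.5/5 = 0.7
  s[X,Z] = ((1.5)·(-1.5) + (2.5)·(-0.5) + (0.5)·(-0.5) + (-1.5)·(2.5) + (-1.5)·(1.5) + (-1.5)·(-1.5)) / 5 = -7.5/5 = -1.5
  s[Y,Y] = ((-1.1667)·(-1.1667) + (2.8333)·(2.8333) + (-2.1667)·(-2.1667) + (-1.1667)·(-1.1667) + (2.8333)·(2.8333) + (-1.1667)·(-1.1667)) / 5 = 24.8333/5 = 4.9667
  s[Y,Z] = ((-1.1667)·(-1.5) + (2.8333)·(-0.5) + (-2.1667)·(-0.5) + (-1.1667)·(2.5) + (2.8333)·(1.5) + (-1.1667)·(-1.5)) / 5 = 4.5/5 = 0.9
  s[Z,Z] = ((-1.5)·(-1.5) + (-0.5)·(-0.5) + (-0.5)·(-0.5) + (2.5)·(2.5) + (1.5)·(1.5) + (-1.5)·(-1.5)) / 5 = 13.5/5 = 2.7
  Sample standard deviations s_i = √(s[i,i]):
  s(X) = √(3.1) = 1.7607
  s(Y) = √(4.9667) = 2.2286
  s(Z) = √(2.7) = 1.6432

Step 3 — r_{ij} = s_{ij} / (s_i · s_j):
  r[X,X] = 1 (diagonal).
  r[X,Y] = 0.7 / (1.7607 · 2.2286) = 0.7 / 3.9239 = 0.1784
  r[X,Z] = -1.5 / (1.7607 · 1.6432) = -1.5 / 2.8931 = -0.5185
  r[Y,Y] = 1 (diagonal).
  r[Y,Z] = 0.9 / (2.2286 · 1.6432) = 0.9 / 3.662 = 0.2458
  r[Z,Z] = 1 (diagonal).

R is symmetric with unit diagonal. Assembling:

R = [[1, 0.1784, -0.5185],
 [0.1784, 1, 0.2458],
 [-0.5185, 0.2458, 1]]


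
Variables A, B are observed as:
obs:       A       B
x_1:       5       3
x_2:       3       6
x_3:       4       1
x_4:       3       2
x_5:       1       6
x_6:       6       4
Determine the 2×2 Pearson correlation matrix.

Step 1 — column means:
  mean(A) = (5 + 3 + 4 + 3 + 1 + 6) / 6 = 22/6 = 3.6667
  mean(B) = (3 + 6 + 1 + 2 + 6 + 4) / 6 = 22/6 = 3.6667

Step 2 — sample variances and covariances s[i,j] = (1/(n-1)) · Σ_k (x_{k,i} - mean_i) · (x_{k,j} - mean_j), with n-1 = 5:
  s[A,A] = ((1.3333)·(1.3333) + (-0.6667)·(-0.6667) + (0.3333)·(0.3333) + (-0.6667)·(-0.6667) + (-2.6667)·(-2.6667) + (2.3333)·(2.3333)) / 5 = 15.3333/5 = 3.0667
  s[A,B] = ((1.3333)·(-0.6667) + (-0.6667)·(2.3333) + (0.3333)·(-2.6667) + (-0.6667)·(-1.6667) + (-2.6667)·(2.3333) + (2.3333)·(0.3333)) / 5 = -7.6667/5 = -1.5333
  s[B,B] = ((-0.6667)·(-0.6667) + (2.3333)·(2.3333) + (-2.6667)·(-2.6667) + (-1.6667)·(-1.6667) + (2.3333)·(2.3333) + (0.3333)·(0.3333)) / 5 = 21.3333/5 = 4.2667
  Sample standard deviations s_i = √(s[i,i]):
  s(A) = √(3.0667) = 1.7512
  s(B) = √(4.2667) = 2.0656

Step 3 — r_{ij} = s_{ij} / (s_i · s_j):
  r[A,A] = 1 (diagonal).
  r[A,B] = -1.5333 / (1.7512 · 2.0656) = -1.5333 / 3.6172 = -0.4239
  r[B,B] = 1 (diagonal).

R is symmetric with unit diagonal. Assembling:

R = [[1, -0.4239],
 [-0.4239, 1]]


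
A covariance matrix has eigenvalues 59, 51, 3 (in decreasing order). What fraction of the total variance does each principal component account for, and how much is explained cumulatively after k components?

Step 1 — total variance = trace(Sigma) = Σ λ_i = 59 + 51 + 3 = 113.

Step 2 — fraction explained by component i = λ_i / Σ λ:
  PC1: 59/113 = 0.5221
  PC2: 51/113 = 0.4513
  PC3: 3/113 = 0.0265

Step 3 — cumulative fraction after k components = (λ_1 + ... + λ_k) / Σ λ:
  k = 1: 59/113 = 0.5221
  k = 2: (59 + 51)/113 = 110/113 = 0.9735
  k = 3: (59 + 51 + 3)/113 = 113/113 = 1

Summary (fraction, with percent):

explained: PC1 0.5221 (52.21%), PC2 0.4513 (45.13%), PC3 0.0265 (2.65%);  cumulative: 0.5221, 0.9735, 1


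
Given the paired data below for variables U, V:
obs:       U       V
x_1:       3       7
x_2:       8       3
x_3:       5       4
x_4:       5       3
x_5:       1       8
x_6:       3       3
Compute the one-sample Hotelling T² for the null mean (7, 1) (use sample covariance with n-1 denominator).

Step 1 — sample mean vector:
  mean(U) = (3 + 8 + 5 + 5 + 1 + 3) / 6 = 25/6 = 4.1667
  mean(V) = (7 + 3 + 4 + 3 + 8 + 3) / 6 = 28/6 = 4.6667
  x̄ = (4.1667, 4.6667),  deviation x̄ - mu_0 = (4.1667, 4.6667) - (7, 1) = (-2.8333, 3.6667).

Step 2 — sample covariance matrix, S[i,j] = (1/(n-1)) · Σ_k (x_{k,i} - mean_i) · (x_{k,j} - mean_j), divisor n-1 = 5:
  S[U,U] = ((-1.1667)·(-1.1667) + (3.8333)·(3.8333) + (0.8333)·(0.8333) + (0.8333)·(0.8333) + (-3.1667)·(-3.1667) + (-1.1667)·(-1.1667)) / 5 = 28.8333/5 = 5.7667
  S[U,V] = ((-1.1667)·(2.3333) + (3.8333)·(-1.6667) + (0.8333)·(-0.6667) + (0.8333)·(-1.6667) + (-3.1667)·(3.3333) + (-1.1667)·(-1.6667)) / 5 = -19.6667/5 = -3.9333
  S[V,V] = ((2.3333)·(2.3333) + (-1.6667)·(-1.6667) + (-0.6667)·(-0.6667) + (-1.6667)·(-1.6667) + (3.3333)·(3.3333) + (-1.6667)·(-1.6667)) / 5 = 25.3333/5 = 5.0667
  S = [[5.7667, -3.9333],
 [-3.9333, 5.0667]].

Step 3 — invert S. det(S) = 5.7667·5.0667 - (-3.9333)² = 13.7467.
  S^{-1} = (1/det) · [[d, -b], [-b, a]] = [[0.3686, 0.2861],
 [0.2861, 0.4195]].

Step 4 — quadratic form (x̄ - mu_0)^T · S^{-1} · (x̄ - mu_0):
  S^{-1} · (x̄ - mu_0) = (0.0048, 0.7274),
  (x̄ - mu_0)^T · [...] = (-2.8333)·(0.0048) + (3.6667)·(0.7274) = 2.6536.

Step 5 — scale by n: T² = 6 · 2.6536 = 15.9214.

T² ≈ 15.9214


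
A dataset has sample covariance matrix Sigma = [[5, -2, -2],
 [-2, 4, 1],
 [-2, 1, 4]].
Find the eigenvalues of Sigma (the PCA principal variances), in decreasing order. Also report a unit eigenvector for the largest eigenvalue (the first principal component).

Step 1 — characteristic polynomial p(λ) = det(λI - Sigma) = λ³ - tr·λ² + c_1·λ - det, where tr = trace, c_1 = sum of the principal 2×2 minors, det = det(Sigma):
  tr = 5 + 4 + 4 = 13,
  c_1 = (5·4 - (-2)²) + (5·4 - (-2)²) + (4·4 - (1)²) = 16 + 16 + 15 = 47,
  det = 5·(4·4 - (1)²) - (-2)·((-2)·4 - (1)·(-2)) + (-2)·((-2)·(1) - 4·(-2)) = 5·(15) - (-2)·(-6) + (-2)·(6) = 51.
  So p(λ) = λ³ - 13λ² + 47λ - 51.
Step 2 — look for an integer root (rational root theorem: any rational root is an integer divisor of 51). Testing λ = 3:
  p(3) = 27 - 117 + 141 - 51 = 0  ✓
  Dividing out (λ - 3): p(λ) = (λ - 3)(λ² - 10λ + 17).
Step 3 — remaining eigenvalues from the quadratic λ² - 10λ + 17 = 0:
  Δ = 10² - 4·17 = 100 - 68 = 32,  λ = (10 ± √32)/2 = (10 ± 5.6569)/2 ≈ 7.8284 or 2.1716.
  Sorted: λ_1 = 7.8284,  λ_2 = 3,  λ_3 = 2.1716  (check: sum = 13 = tr ✓).

Step 4 — unit eigenvector for λ_1 ≈ 7.8284: v spans the null space of (Sigma - λ_1 I), whose rows are
  r_1 = (-2.8284, -2, -2),  r_2 = (-2, -3.8284, 1),  r_3 = (-2, 1, -3.8284).
  v is orthogonal to every row, so take v ∝ r_1 × r_2 = ((-2)·(1) - (-2)·(-3.8284), (-2)·(-2) - (-2.8284)·(1), (-2.8284)·(-3.8284) - (-2)·(-2)) ≈ (-9.6569, 6.8284, 6.8284).
  Rescale (multiply by -1 so the first nonzero entry is positive): u = (9.6569, -6.8284, -6.8284).
  ||u|| = √((9.6569)² + (-6.8284)² + (-6.8284)²) = √(186.5097) ≈ 13.6569,  v_1 = u/||u|| ≈ (0.7071, -0.5, -0.5) (||v_1|| = 1).

λ_1 = 7.8284,  λ_2 = 3,  λ_3 = 2.1716;  v_1 ≈ (0.7071, -0.5, -0.5)


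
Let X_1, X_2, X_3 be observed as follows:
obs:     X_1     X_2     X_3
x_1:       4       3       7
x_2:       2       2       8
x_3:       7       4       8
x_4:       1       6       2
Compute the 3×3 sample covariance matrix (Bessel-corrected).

Step 1 — column means:
  mean(X_1) = (4 + 2 + 7 + 1) / 4 = 14/4 = 3.5
  mean(X_2) = (3 + 2 + 4 + 6) / 4 = 15/4 = 3.75
  mean(X_3) = (7 + 8 + 8 + 2) / 4 = 25/4 = 6.25

Step 2 — sample covariance S[i,j] = (1/(n-1)) · Σ_k (x_{k,i} - mean_i) · (x_{k,j} - mean_j), with n-1 = 3.
  S[X_1,X_1] = ((0.5)·(0.5) + (-1.5)·(-1.5) + (3.5)·(3.5) + (-2.5)·(-2.5)) / 3 = 21/3 = 7
  S[X_1,X_2] = ((0.5)·(-0.75) + (-1.5)·(-1.75) + (3.5)·(0.25) + (-2.5)·(2.25)) / 3 = -2.5/3 = -0.8333
  S[X_1,X_3] = ((0.5)·(0.75) + (-1.5)·(1.75) + (3.5)·(1.75) + (-2.5)·(-4.25)) / 3 = 14.5/3 = 4.8333
  S[X_2,X_2] = ((-0.75)·(-0.75) + (-1.75)·(-1.75) + (0.25)·(0.25) + (2.25)·(2.25)) / 3 = 8.75/3 = 2.9167
  S[X_2,X_3] = ((-0.75)·(0.75) + (-1.75)·(1.75) + (0.25)·(1.75) + (2.25)·(-4.25)) / 3 = -12.75/3 = -4.25
  S[X_3,X_3] = ((0.75)·(0.75) + (1.75)·(1.75) + (1.75)·(1.75) + (-4.25)·(-4.25)) / 3 = 24.75/3 = 8.25

S is symmetric (S[j,i] = S[i,j]). Assembling:

S = [[7, -0.8333, 4.8333],
 [-0.8333, 2.9167, -4.25],
 [4.8333, -4.25, 8.25]]


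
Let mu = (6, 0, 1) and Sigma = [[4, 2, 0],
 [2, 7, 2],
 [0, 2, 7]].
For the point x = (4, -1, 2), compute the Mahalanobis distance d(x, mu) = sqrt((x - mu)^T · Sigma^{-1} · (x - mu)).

Step 1 — centre the observation: (x - mu) = (-2, -1, 1).

Step 2 — invert Sigma (cofactor / det for 3×3, or solve directly):
  Sigma^{-1} = [[0.2961, -0.0921, 0.0263],
 [-0.0921, 0.1842, -0.0526],
 [0.0263, -0.0526, 0.1579]].

Step 3 — form the quadratic (x - mu)^T · Sigma^{-1} · (x - mu):
  Sigma^{-1} · (x - mu) = (-0.4737, -0.0526, 0.1579).
  (x - mu)^T · [Sigma^{-1} · (x - mu)] = (-2)·(-0.4737) + (-1)·(-0.0526) + (1)·(0.1579) = 1.1579.

Step 4 — take square root: d = √(1.1579) ≈ 1.0761.

d(x, mu) = √(1.1579) ≈ 1.0761


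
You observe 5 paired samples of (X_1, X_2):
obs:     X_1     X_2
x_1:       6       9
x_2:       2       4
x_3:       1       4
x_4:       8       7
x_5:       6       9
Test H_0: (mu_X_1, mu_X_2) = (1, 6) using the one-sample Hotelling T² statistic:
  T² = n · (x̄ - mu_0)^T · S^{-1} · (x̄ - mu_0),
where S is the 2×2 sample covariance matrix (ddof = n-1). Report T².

Step 1 — sample mean vector:
  mean(X_1) = (6 + 2 + 1 + 8 + 6) / 5 = 23/5 = 4.6
  mean(X_2) = (9 + 4 + 4 + 7 + 9) / 5 = 33/5 = 6.6
  x̄ = (4.6, 6.6),  deviation x̄ - mu_0 = (4.6, 6.6) - (1, 6) = (3.6, 0.6).

Step 2 — sample covariance matrix, S[i,j] = (1/(n-1)) · Σ_k (x_{k,i} - mean_i) · (x_{k,j} - mean_j), divisor n-1 = 4:
  S[X_1,X_1] = ((1.4)·(1.4) + (-2.6)·(-2.6) + (-3.6)·(-3.6) + (3.4)·(3.4) + (1.4)·(1.4)) / 4 = 35.2/4 = 8.8
  S[X_1,X_2] = ((1.4)·(2.4) + (-2.6)·(-2.6) + (-3.6)·(-2.6) + (3.4)·(0.4) + (1.4)·(2.4)) / 4 = 24.2/4 = 6.05
  S[X_2,X_2] = ((2.4)·(2.4) + (-2.6)·(-2.6) + (-2.6)·(-2.6) + (0.4)·(0.4) + (2.4)·(2.4)) / 4 = 25.2/4 = 6.3
  S = [[8.8, 6.05],
 [6.05, 6.3]].

Step 3 — invert S. det(S) = 8.8·6.3 - (6.05)² = 18.8375.
  S^{-1} = (1/det) · [[d, -b], [-b, a]] = [[0.3344, -0.3212],
 [-0.3212, 0.4672]].

Step 4 — quadratic form (x̄ - mu_0)^T · S^{-1} · (x̄ - mu_0):
  S^{-1} · (x̄ - mu_0) = (1.0113, -0.8759),
  (x̄ - mu_0)^T · [...] = (3.6)·(1.0113) + (0.6)·(-0.8759) = 3.1151.

Step 5 — scale by n: T² = 5 · 3.1151 = 15.5753.

T² ≈ 15.5753


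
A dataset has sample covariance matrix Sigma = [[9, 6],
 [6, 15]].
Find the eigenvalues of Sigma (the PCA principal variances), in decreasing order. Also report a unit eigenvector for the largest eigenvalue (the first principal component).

Step 1 — characteristic polynomial of 2×2 Sigma:
  det(Sigma - λI) = λ² - trace · λ + det = 0.
  trace = 9 + 15 = 24, det = 9·15 - (6)² = 99.
Step 2 — discriminant:
  Δ = trace² - 4·det = 576 - 396 = 180.
Step 3 — eigenvalues:
  λ = (trace ± √Δ)/2 = (24 ± 13.4164)/2,
  λ_1 = 18.7082,  λ_2 = 5.2918.

Step 4 — unit eigenvector for λ_1: solve (Sigma - λ_1 I)v = 0. First row:
  (9 - 18.7082)·v_x + (6)·v_y = 0, i.e. (-9.7082)·v_x + (6)·v_y = 0,
  so v ∝ (b, λ_1 - a) = (6, 9.7082) = u.
  ||u|| = √((6)² + (9.7082)²) = √(130.2492) ≈ 11.4127,
  v_1 = u/||u|| ≈ (0.5257, 0.8507) (||v_1|| = 1).

λ_1 = 18.7082,  λ_2 = 5.2918;  v_1 ≈ (0.5257, 0.8507)


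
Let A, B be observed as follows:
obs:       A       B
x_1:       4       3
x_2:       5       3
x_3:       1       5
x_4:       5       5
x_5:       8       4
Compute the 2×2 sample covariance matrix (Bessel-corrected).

Step 1 — column means:
  mean(A) = (4 + 5 + 1 + 5 + 8) / 5 = 23/5 = 4.6
  mean(B) = (3 + 3 + 5 + 5 + 4) / 5 = 20/5 = 4

Step 2 — sample covariance S[i,j] = (1/(n-1)) · Σ_k (x_{k,i} - mean_i) · (x_{k,j} - mean_j), with n-1 = 4.
  S[A,A] = ((-0.6)·(-0.6) + (0.4)·(0.4) + (-3.6)·(-3.6) + (0.4)·(0.4) + (3.4)·(3.4)) / 4 = 25.2/4 = 6.3
  S[A,B] = ((-0.6)·(-1) + (0.4)·(-1) + (-3.6)·(1) + (0.4)·(1) + (3.4)·(0)) / 4 = -3/4 = -0.75
  S[B,B] = ((-1)·(-1) + (-1)·(-1) + (1)·(1) + (1)·(1) + (0)·(0)) / 4 = 4/4 = 1

S is symmetric (S[j,i] = S[i,j]). Assembling:

S = [[6.3, -0.75],
 [-0.75, 1]]


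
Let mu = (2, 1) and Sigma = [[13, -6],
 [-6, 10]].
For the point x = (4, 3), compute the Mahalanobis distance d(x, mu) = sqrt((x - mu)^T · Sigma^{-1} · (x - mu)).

Step 1 — centre the observation: (x - mu) = (2, 2).

Step 2 — invert Sigma. det(Sigma) = 13·10 - (-6)² = 94.
  Sigma^{-1} = (1/det) · [[d, -b], [-b, a]] = [[0.1064, 0.0638],
 [0.0638, 0.1383]].

Step 3 — form the quadratic (x - mu)^T · Sigma^{-1} · (x - mu):
  Sigma^{-1} · (x - mu) = (0.3404, 0.4043).
  (x - mu)^T · [Sigma^{-1} · (x - mu)] = (2)·(0.3404) + (2)·(0.4043) = 1.4894.

Step 4 — take square root: d = √(1.4894) ≈ 1.2204.

d(x, mu) = √(1.4894) ≈ 1.2204


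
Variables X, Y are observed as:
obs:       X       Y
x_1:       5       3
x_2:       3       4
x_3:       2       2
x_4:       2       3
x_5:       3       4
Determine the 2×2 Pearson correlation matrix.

Step 1 — column means:
  mean(X) = (5 + 3 + 2 + 2 + 3) / 5 = 15/5 = 3
  mean(Y) = (3 + 4 + 2 + 3 + 4) / 5 = 16/5 = 3.2

Step 2 — sample variances and covariances s[i,j] = (1/(n-1)) · Σ_k (x_{k,i} - mean_i) · (x_{k,j} - mean_j), with n-1 = 4:
  s[X,X] = ((2)·(2) + (0)·(0) + (-1)·(-1) + (-1)·(-1) + (0)·(0)) / 4 = 6/4 = 1.5
  s[X,Y] = ((2)·(-0.2) + (0)·(0.8) + (-1)·(-1.2) + (-1)·(-0.2) + (0)·(0.8)) / 4 = 1/4 = 0.25
  s[Y,Y] = ((-0.2)·(-0.2) + (0.8)·(0.8) + (-1.2)·(-1.2) + (-0.2)·(-0.2) + (0.8)·(0.8)) / 4 = 2.8/4 = 0.7
  Sample standard deviations s_i = √(s[i,i]):
  s(X) = √(1.5) = 1.2247
  s(Y) = √(0.7) = 0.8367

Step 3 — r_{ij} = s_{ij} / (s_i · s_j):
  r[X,X] = 1 (diagonal).
  r[X,Y] = 0.25 / (1.2247 · 0.8367) = 0.25 / 1.0247 = 0.244
  r[Y,Y] = 1 (diagonal).

R is symmetric with unit diagonal. Assembling:

R = [[1, 0.244],
 [0.244, 1]]


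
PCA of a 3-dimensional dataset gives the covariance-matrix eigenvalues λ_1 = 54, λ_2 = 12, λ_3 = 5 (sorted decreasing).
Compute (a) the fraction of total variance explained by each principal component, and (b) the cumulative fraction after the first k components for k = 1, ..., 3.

Step 1 — total variance = trace(Sigma) = Σ λ_i = 54 + 12 + 5 = 71.

Step 2 — fraction explained by component i = λ_i / Σ λ:
  PC1: 54/71 = 0.7606
  PC2: 12/71 = 0.169
  PC3: 5/71 = 0.0704

Step 3 — cumulative fraction after k components = (λ_1 + ... + λ_k) / Σ λ:
  k = 1: 54/71 = 0.7606
  k = 2: (54 + 12)/71 = 66/71 = 0.9296
  k = 3: (54 + 12 + 5)/71 = 71/71 = 1

Summary (fraction, with percent):

explained: PC1 0.7606 (76.06%), PC2 0.169 (16.9%), PC3 0.0704 (7.04%);  cumulative: 0.7606, 0.9296, 1


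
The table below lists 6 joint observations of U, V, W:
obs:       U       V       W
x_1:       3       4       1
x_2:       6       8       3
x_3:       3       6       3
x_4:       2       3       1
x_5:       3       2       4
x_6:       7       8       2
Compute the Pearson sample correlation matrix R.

Step 1 — column means:
  mean(U) = (3 + 6 + 3 + 2 + 3 + 7) / 6 = 24/6 = 4
  mean(V) = (4 + 8 + 6 + 3 + 2 + 8) / 6 = 31/6 = 5.1667
  mean(W) = (1 + 3 + 3 + 1 + 4 + 2) / 6 = 14/6 = 2.3333

Step 2 — sample variances and covariances s[i,j] = (1/(n-1)) · Σ_k (x_{k,i} - mean_i) · (x_{k,j} - mean_j), with n-1 = 5:
  s[U,U] = ((-1)·(-1) + (2)·(2) + (-1)·(-1) + (-2)·(-2) + (-1)·(-1) + (3)·(3)) / 5 = 20/5 = 4
  s[U,V] = ((-1)·(-1.1667) + (2)·(2.8333) + (-1)·(0.8333) + (-2)·(-2.1667) + (-1)·(-3.1667) + (3)·(2.8333)) / 5 = 22/5 = 4.4
  s[U,W] = ((-1)·(-1.3333) + (2)·(0.6667) + (-1)·(0.6667) + (-2)·(-1.3333) + (-1)·(1.6667) + (3)·(-0.3333)) / 5 = 2/5 = 0.4
  s[V,V] = ((-1.1667)·(-1.1667) + (2.8333)·(2.8333) + (0.8333)·(0.8333) + (-2.1667)·(-2.1667) + (-3.1667)·(-3.1667) + (2.8333)·(2.8333)) / 5 = 32.8333/5 = 6.5667
  s[V,W] = ((-1.1667)·(-1.3333) + (2.8333)·(0.6667) + (0.8333)·(0.6667) + (-2.1667)·(-1.3333) + (-3.1667)·(1.6667) + (2.8333)·(-0.3333)) / 5 = 0.6667/5 = 0.1333
  s[W,W] = ((-1.3333)·(-1.3333) + (0.6667)·(0.6667) + (0.6667)·(0.6667) + (-1.3333)·(-1.3333) + (1.6667)·(1.6667) + (-0.3333)·(-0.3333)) / 5 = 7.3333/5 = 1.4667
  Sample standard deviations s_i = √(s[i,i]):
  s(U) = √(4) = 2
  s(V) = √(6.5667) = 2.5626
  s(W) = √(1.4667) = 1.2111

Step 3 — r_{ij} = s_{ij} / (s_i · s_j):
  r[U,U] = 1 (diagonal).
  r[U,V] = 4.4 / (2 · 2.5626) = 4.4 / 5.1251 = 0.8585
  r[U,W] = 0.4 / (2 · 1.2111) = 0.4 / 2.4221 = 0.1651
  r[V,V] = 1 (diagonal).
  r[V,W] = 0.1333 / (2.5626 · 1.2111) = 0.1333 / 3.1034 = 0.043
  r[W,W] = 1 (diagonal).

R is symmetric with unit diagonal. Assembling:

R = [[1, 0.8585, 0.1651],
 [0.8585, 1, 0.043],
 [0.1651, 0.043, 1]]


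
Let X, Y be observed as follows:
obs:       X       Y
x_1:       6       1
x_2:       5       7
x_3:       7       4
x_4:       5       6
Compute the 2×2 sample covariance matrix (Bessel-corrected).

Step 1 — column means:
  mean(X) = (6 + 5 + 7 + 5) / 4 = 23/4 = 5.75
  mean(Y) = (1 + 7 + 4 + 6) / 4 = 18/4 = 4.5

Step 2 — sample covariance S[i,j] = (1/(n-1)) · Σ_k (x_{k,i} - mean_i) · (x_{k,j} - mean_j), with n-1 = 3.
  S[X,X] = ((0.25)·(0.25) + (-0.75)·(-0.75) + (1.25)·(1.25) + (-0.75)·(-0.75)) / 3 = 2.75/3 = 0.9167
  S[X,Y] = ((0.25)·(-3.5) + (-0.75)·(2.5) + (1.25)·(-0.5) + (-0.75)·(1.5)) / 3 = -4.5/3 = -1.5
  S[Y,Y] = ((-3.5)·(-3.5) + (2.5)·(2.5) + (-0.5)·(-0.5) + (1.5)·(1.5)) / 3 = 21/3 = 7

S is symmetric (S[j,i] = S[i,j]). Assembling:

S = [[0.9167, -1.5],
 [-1.5, 7]]


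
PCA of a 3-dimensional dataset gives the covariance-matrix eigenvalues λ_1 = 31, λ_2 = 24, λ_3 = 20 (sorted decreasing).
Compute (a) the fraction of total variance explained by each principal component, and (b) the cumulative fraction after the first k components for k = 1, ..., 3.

Step 1 — total variance = trace(Sigma) = Σ λ_i = 31 + 24 + 20 = 75.

Step 2 — fraction explained by component i = λ_i / Σ λ:
  PC1: 31/75 = 0.4133
  PC2: 24/75 = 0.32
  PC3: 20/75 = 0.2667

Step 3 — cumulative fraction after k components = (λ_1 + ... + λ_k) / Σ λ:
  k = 1: 31/75 = 0.4133
  k = 2: (31 + 24)/75 = 55/75 = 0.7333
  k = 3: (31 + 24 + 20)/75 = 75/75 = 1

Summary (fraction, with percent):

explained: PC1 0.4133 (41.33%), PC2 0.32 (32%), PC3 0.2667 (26.67%);  cumulative: 0.4133, 0.7333, 1


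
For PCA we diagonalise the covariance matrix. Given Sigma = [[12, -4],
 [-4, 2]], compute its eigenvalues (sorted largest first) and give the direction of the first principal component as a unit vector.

Step 1 — characteristic polynomial of 2×2 Sigma:
  det(Sigma - λI) = λ² - trace · λ + det = 0.
  trace = 12 + 2 = 14, det = 12·2 - (-4)² = 8.
Step 2 — discriminant:
  Δ = trace² - 4·det = 196 - 32 = 164.
Step 3 — eigenvalues:
  λ = (trace ± √Δ)/2 = (14 ± 12.8062)/2,
  λ_1 = 13.4031,  λ_2 = 0.5969.

Step 4 — unit eigenvector for λ_1: solve (Sigma - λ_1 I)v = 0. First row:
  (12 - 13.4031)·v_x + (-4)·v_y = 0, i.e. (-1.4031)·v_x + (-4)·v_y = 0,
  so v ∝ (b, λ_1 - a) = (-4, 1.4031); multiply by -1 so the first entry is positive: u = (4, -1.4031).
  ||u|| = √((4)² + (-1.4031)²) = √(17.9688) ≈ 4.239,
  v_1 = u/||u|| ≈ (0.9436, -0.331) (||v_1|| = 1).

λ_1 = 13.4031,  λ_2 = 0.5969;  v_1 ≈ (0.9436, -0.331)


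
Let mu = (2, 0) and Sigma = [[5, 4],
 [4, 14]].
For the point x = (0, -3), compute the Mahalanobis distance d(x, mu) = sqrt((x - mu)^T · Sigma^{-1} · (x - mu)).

Step 1 — centre the observation: (x - mu) = (-2, -3).

Step 2 — invert Sigma. det(Sigma) = 5·14 - (4)² = 54.
  Sigma^{-1} = (1/det) · [[d, -b], [-b, a]] = [[0.2593, -0.0741],
 [-0.0741, 0.0926]].

Step 3 — form the quadratic (x - mu)^T · Sigma^{-1} · (x - mu):
  Sigma^{-1} · (x - mu) = (-0.2963, -0.1296).
  (x - mu)^T · [Sigma^{-1} · (x - mu)] = (-2)·(-0.2963) + (-3)·(-0.1296) = 0.9815.

Step 4 — take square root: d = √(0.9815) ≈ 0.9907.

d(x, mu) = √(0.9815) ≈ 0.9907


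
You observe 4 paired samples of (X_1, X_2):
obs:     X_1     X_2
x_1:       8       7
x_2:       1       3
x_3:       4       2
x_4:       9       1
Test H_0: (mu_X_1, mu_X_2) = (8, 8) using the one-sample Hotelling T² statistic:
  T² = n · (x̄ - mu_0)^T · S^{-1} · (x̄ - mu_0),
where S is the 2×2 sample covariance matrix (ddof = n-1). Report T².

Step 1 — sample mean vector:
  mean(X_1) = (8 + 1 + 4 + 9) / 4 = 22/4 = 5.5
  mean(X_2) = (7 + 3 + 2 + 1) / 4 = 13/4 = 3.25
  x̄ = (5.5, 3.25),  deviation x̄ - mu_0 = (5.5, 3.25) - (8, 8) = (-2.5, -4.75).

Step 2 — sample covariance matrix, S[i,j] = (1/(n-1)) · Σ_k (x_{k,i} - mean_i) · (x_{k,j} - mean_j), divisor n-1 = 3:
  S[X_1,X_1] = ((2.5)·(2.5) + (-4.5)·(-4.5) + (-1.5)·(-1.5) + (3.5)·(3.5)) / 3 = 41/3 = 13.6667
  S[X_1,X_2] = ((2.5)·(3.75) + (-4.5)·(-0.25) + (-1.5)·(-1.25) + (3.5)·(-2.25)) / 3 = 4.5/3 = 1.5
  S[X_2,X_2] = ((3.75)·(3.75) + (-0.25)·(-0.25) + (-1.25)·(-1.25) + (-2.25)·(-2.25)) / 3 = 20.75/3 = 6.9167
  S = [[13.6667, 1.5],
 [1.5, 6.9167]].

Step 3 — invert S. det(S) = 13.6667·6.9167 - (1.5)² = 92.2778.
  S^{-1} = (1/det) · [[d, -b], [-b, a]] = [[0.075, -0.0163],
 [-0.0163, 0.1481]].

Step 4 — quadratic form (x̄ - mu_0)^T · S^{-1} · (x̄ - mu_0):
  S^{-1} · (x̄ - mu_0) = (-0.1102, -0.6629),
  (x̄ - mu_0)^T · [...] = (-2.5)·(-0.1102) + (-4.75)·(-0.6629) = 3.424.

Step 5 — scale by n: T² = 4 · 3.424 = 13.696.

T² ≈ 13.696


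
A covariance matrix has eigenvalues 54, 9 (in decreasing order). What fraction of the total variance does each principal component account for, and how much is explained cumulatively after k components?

Step 1 — total variance = trace(Sigma) = Σ λ_i = 54 + 9 = 63.

Step 2 — fraction explained by component i = λ_i / Σ λ:
  PC1: 54/63 = 0.8571
  PC2: 9/63 = 0.1429

Step 3 — cumulative fraction after k components = (λ_1 + ... + λ_k) / Σ λ:
  k = 1: 54/63 = 0.8571
  k = 2: (54 + 9)/63 = 63/63 = 1

Summary (fraction, with percent):

explained: PC1 0.8571 (85.71%), PC2 0.1429 (14.29%);  cumulative: 0.8571, 1


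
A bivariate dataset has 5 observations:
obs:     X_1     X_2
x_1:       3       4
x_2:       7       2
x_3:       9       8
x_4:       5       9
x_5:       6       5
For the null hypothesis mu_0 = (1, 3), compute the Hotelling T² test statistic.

Step 1 — sample mean vector:
  mean(X_1) = (3 + 7 + 9 + 5 + 6) / 5 = 30/5 = 6
  mean(X_2) = (4 + 2 + 8 + 9 + 5) / 5 = 28/5 = 5.6
  x̄ = (6, 5.6),  deviation x̄ - mu_0 = (6, 5.6) - (1, 3) = (5, 2.6).

Step 2 — sample covariance matrix, S[i,j] = (1/(n-1)) · Σ_k (x_{k,i} - mean_i) · (x_{k,j} - mean_j), divisor n-1 = 4:
  S[X_1,X_1] = ((-3)·(-3) + (1)·(1) + (3)·(3) + (-1)·(-1) + (0)·(0)) / 4 = 20/4 = 5
  S[X_1,X_2] = ((-3)·(-1.6) + (1)·(-3.6) + (3)·(2.4) + (-1)·(3.4) + (0)·(-0.6)) / 4 = 5/4 = 1.25
  S[X_2,X_2] = ((-1.6)·(-1.6) + (-3.6)·(-3.6) + (2.4)·(2.4) + (3.4)·(3.4) + (-0.6)·(-0.6)) / 4 = 33.2/4 = 8.3
  S = [[5, 1.25],
 [1.25, 8.3]].

Step 3 — invert S. det(S) = 5·8.3 - (1.25)² = 39.9375.
  S^{-1} = (1/det) · [[d, -b], [-b, a]] = [[0.2078, -0.0313],
 [-0.0313, 0.1252]].

Step 4 — quadratic form (x̄ - mu_0)^T · S^{-1} · (x̄ - mu_0):
  S^{-1} · (x̄ - mu_0) = (0.9577, 0.169),
  (x̄ - mu_0)^T · [...] = (5)·(0.9577) + (2.6)·(0.169) = 5.2282.

Step 5 — scale by n: T² = 5 · 5.2282 = 26.1408.

T² ≈ 26.1408


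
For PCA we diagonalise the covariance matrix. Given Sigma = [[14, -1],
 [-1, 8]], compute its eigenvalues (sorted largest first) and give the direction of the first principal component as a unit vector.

Step 1 — characteristic polynomial of 2×2 Sigma:
  det(Sigma - λI) = λ² - trace · λ + det = 0.
  trace = 14 + 8 = 22, det = 14·8 - (-1)² = 111.
Step 2 — discriminant:
  Δ = trace² - 4·det = 484 - 444 = 40.
Step 3 — eigenvalues:
  λ = (trace ± √Δ)/2 = (22 ± 6.3246)/2,
  λ_1 = 14.1623,  λ_2 = 7.8377.

Step 4 — unit eigenvector for λ_1: solve (Sigma - λ_1 I)v = 0. First row:
  (14 - 14.1623)·v_x + (-1)·v_y = 0, i.e. (-0.1623)·v_x + (-1)·v_y = 0,
  so v ∝ (b, λ_1 - a) = (-1, 0.1623); multiply by -1 so the first entry is positive: u = (1, -0.1623).
  ||u|| = √((1)² + (-0.1623)²) = √(1.0263) ≈ 1.0131,
  v_1 = u/||u|| ≈ (0.9871, -0.1602) (||v_1|| = 1).

λ_1 = 14.1623,  λ_2 = 7.8377;  v_1 ≈ (0.9871, -0.1602)


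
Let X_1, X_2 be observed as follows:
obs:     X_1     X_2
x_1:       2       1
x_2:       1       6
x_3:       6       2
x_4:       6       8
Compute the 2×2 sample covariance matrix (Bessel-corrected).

Step 1 — column means:
  mean(X_1) = (2 + 1 + 6 + 6) / 4 = 15/4 = 3.75
  mean(X_2) = (1 + 6 + 2 + 8) / 4 = 17/4 = 4.25

Step 2 — sample covariance S[i,j] = (1/(n-1)) · Σ_k (x_{k,i} - mean_i) · (x_{k,j} - mean_j), with n-1 = 3.
  S[X_1,X_1] = ((-1.75)·(-1.75) + (-2.75)·(-2.75) + (2.25)·(2.25) + (2.25)·(2.25)) / 3 = 20.75/3 = 6.9167
  S[X_1,X_2] = ((-1.75)·(-3.25) + (-2.75)·(1.75) + (2.25)·(-2.25) + (2.25)·(3.75)) / 3 = 4.25/3 = 1.4167
  S[X_2,X_2] = ((-3.25)·(-3.25) + (1.75)·(1.75) + (-2.25)·(-2.25) + (3.75)·(3.75)) / 3 = 32.75/3 = 10.9167

S is symmetric (S[j,i] = S[i,j]). Assembling:

S = [[6.9167, 1.4167],
 [1.4167, 10.9167]]
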